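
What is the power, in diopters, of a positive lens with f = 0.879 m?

P = 1/f = 1/(0.879 m) = +1.14 D.

P = +1.14 D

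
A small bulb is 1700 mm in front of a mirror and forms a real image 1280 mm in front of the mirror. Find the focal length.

Real image ⇒ d_i = +1280 mm.
1/f = 1/d_o + 1/d_i = 1/(1700) + 1/(1280) = 0.001369, so f = 730 mm.
Since f is positive, the mirror is concave.

f = 730 mm (concave)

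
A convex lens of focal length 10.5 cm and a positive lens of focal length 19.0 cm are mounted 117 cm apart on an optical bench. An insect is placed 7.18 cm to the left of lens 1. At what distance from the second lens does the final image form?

Lens 1: 1/d_i1 = 1/f₁ − 1/d_o1 = 1/(10.5) − 1/(7.18) = -0.04404, so d_i1 = -22.71 cm.
The intermediate image is 22.71 cm to the left of lens 1 (virtual), which is 117 − (-22.71) = 139.7 cm to the left of lens 2, so d_o2 = +139.7 cm.
Lens 2: 1/d_i2 = 1/f₂ − 1/d_o2 = 1/(19.0) − 1/(139.7) = 0.04547, so d_i2 = 22.0 cm.
The final image is real, 22.0 cm to the right of lens 2 (overall magnification ≈ -0.50).

22.0 cm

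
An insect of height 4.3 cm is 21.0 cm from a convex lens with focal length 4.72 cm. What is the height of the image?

1.25 cm

1/d_i = 1/f − 1/d_o = 1/(4.720) − 1/(21.0) = 0.1642, so d_i = 6.088 cm.
m = −d_i/d_o = -0.2899.
|h_i| = |m|·h_o = 0.2899 × 4.3 = 1.25 cm. The image is real, inverted and reduced, on the far side of the lens.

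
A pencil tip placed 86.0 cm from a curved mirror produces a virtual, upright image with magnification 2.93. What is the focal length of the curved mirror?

f = 131 cm (concave)

m = −d_i/d_o ⇒ d_i = −m·d_o = −(+2.93)·(86.0) = -252.0 cm.
1/f = 1/d_o + 1/d_i = 1/(86.0) + 1/(-252.0) = 0.007660, so f = 131 cm.
Since f is positive, the curved mirror is concave.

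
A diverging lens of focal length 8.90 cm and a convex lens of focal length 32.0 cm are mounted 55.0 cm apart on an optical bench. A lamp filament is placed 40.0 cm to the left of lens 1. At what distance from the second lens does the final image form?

65.8 cm

Lens 1 is diverging, so f₁ = −8.90 cm.
Lens 1: 1/d_i1 = 1/f₁ − 1/d_o1 = 1/(-8.90) − 1/(40.0) = -0.1374, so d_i1 = -7.280 cm.
The intermediate image is 7.280 cm to the left of lens 1 (virtual), which is 55.0 − (-7.280) = 62.28 cm to the left of lens 2, so d_o2 = +62.28 cm.
Lens 2: 1/d_i2 = 1/f₂ − 1/d_o2 = 1/(32.0) − 1/(62.28) = 0.01519, so d_i2 = 65.8 cm.
The final image is real, 65.8 cm to the right of lens 2 (overall magnification ≈ -0.19).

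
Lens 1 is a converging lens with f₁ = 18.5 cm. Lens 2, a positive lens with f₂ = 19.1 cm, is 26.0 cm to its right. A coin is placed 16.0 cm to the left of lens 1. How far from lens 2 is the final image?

22.0 cm

Lens 1: 1/d_i1 = 1/f₁ − 1/d_o1 = 1/(18.5) − 1/(16.0) = -0.008446, so d_i1 = -118.4 cm.
The intermediate image is 118.4 cm to the left of lens 1 (virtual), which is 26.0 − (-118.4) = 144.4 cm to the left of lens 2, so d_o2 = +144.4 cm.
Lens 2: 1/d_i2 = 1/f₂ − 1/d_o2 = 1/(19.1) − 1/(144.4) = 0.04543, so d_i2 = 22.0 cm.
The final image is real, 22.0 cm to the right of lens 2 (overall magnification ≈ -1.1).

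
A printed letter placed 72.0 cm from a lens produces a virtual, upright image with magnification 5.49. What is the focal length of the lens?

f = 88.0 cm (converging)

m = −d_i/d_o ⇒ d_i = −m·d_o = −(+5.49)·(72.0) = -395.3 cm.
1/f = 1/d_o + 1/d_i = 1/(72.0) + 1/(-395.3) = 0.01136, so f = 88.0 cm.
Since f is positive, the lens is converging.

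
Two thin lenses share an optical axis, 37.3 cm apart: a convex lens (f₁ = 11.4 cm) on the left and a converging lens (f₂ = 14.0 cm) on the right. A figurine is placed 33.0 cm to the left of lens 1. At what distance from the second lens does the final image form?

47.3 cm

Lens 1: 1/d_i1 = 1/f₁ − 1/d_o1 = 1/(11.4) − 1/(33.0) = 0.05742, so d_i1 = 17.42 cm.
The intermediate image is 17.42 cm to the right of lens 1, which is 37.3 − (17.42) = 19.88 cm to the left of lens 2, so d_o2 = +19.88 cm.
Lens 2: 1/d_i2 = 1/f₂ − 1/d_o2 = 1/(14.0) − 1/(19.88) = 0.02113, so d_i2 = 47.3 cm.
The final image is real, 47.3 cm to the right of lens 2 (overall magnification ≈ 1.3).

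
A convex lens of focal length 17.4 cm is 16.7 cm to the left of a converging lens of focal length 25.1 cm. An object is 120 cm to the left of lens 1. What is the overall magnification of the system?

Lens 1: 1/d_i1 = 1/(17.4) − 1/(120) = 0.04914, so d_i1 = 20.35 cm; m₁ = −d_i1/d_o1 = -0.1696.
d_o2 = 16.7 − (20.35) = -3.650 cm (virtual object).
Lens 2: 1/d_i2 = 1/(25.1) − 1/(-3.650) = 0.3138, so d_i2 = 3.187 cm; m₂ = −d_i2/d_o2 = +0.8730.
m = m₁·m₂ = (-0.1696)(+0.8730) = -0.148.

m = -0.148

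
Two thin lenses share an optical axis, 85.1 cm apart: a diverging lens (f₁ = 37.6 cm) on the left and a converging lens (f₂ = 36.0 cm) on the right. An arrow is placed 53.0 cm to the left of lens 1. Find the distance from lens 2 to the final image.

54.2 cm

Lens 1 is diverging, so f₁ = −37.6 cm.
Lens 1: 1/d_i1 = 1/f₁ − 1/d_o1 = 1/(-37.6) − 1/(53.0) = -0.04546, so d_i1 = -22.00 cm.
The intermediate image is 22.00 cm to the left of lens 1 (virtual), which is 85.1 − (-22.00) = 107.1 cm to the left of lens 2, so d_o2 = +107.1 cm.
Lens 2: 1/d_i2 = 1/f₂ − 1/d_o2 = 1/(36.0) − 1/(107.1) = 0.01844, so d_i2 = 54.2 cm.
The final image is real, 54.2 cm to the right of lens 2 (overall magnification ≈ -0.21).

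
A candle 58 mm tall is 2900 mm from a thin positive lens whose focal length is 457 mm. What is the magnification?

1/d_i = 1/f − 1/d_o = 1/(457.0) − 1/(2900) = 0.001843, so d_i = 542.5 mm.
m = −d_i/d_o = −(542.5)/(2900) = -0.187.
The image is real, inverted and reduced, on the far side of the lens.

m = -0.187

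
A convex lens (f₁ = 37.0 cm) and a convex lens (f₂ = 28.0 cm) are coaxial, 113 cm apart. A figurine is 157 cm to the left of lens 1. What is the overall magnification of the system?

m = +0.236

Lens 1: 1/d_i1 = 1/(37.0) − 1/(157) = 0.02066, so d_i1 = 48.41 cm; m₁ = −d_i1/d_o1 = -0.3083.
d_o2 = 113 − (48.41) = 64.59 cm.
Lens 2: 1/d_i2 = 1/(28.0) − 1/(64.59) = 0.02023, so d_i2 = 49.43 cm; m₂ = −d_i2/d_o2 = -0.7652.
m = m₁·m₂ = (-0.3083)(-0.7652) = +0.236.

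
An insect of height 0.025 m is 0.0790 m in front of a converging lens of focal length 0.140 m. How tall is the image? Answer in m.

0.0574 m

1/d_i = 1/f − 1/d_o = 1/(0.1400) − 1/(0.0790) = -5.515, so d_i = -0.1813 m.
m = −d_i/d_o = +2.295.
|h_i| = |m|·h_o = 2.295 × 0.025 = 0.0574 m. The image is virtual, upright and enlarged, on the same side as the object.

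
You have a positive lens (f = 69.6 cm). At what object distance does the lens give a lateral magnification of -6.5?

80.3 cm

m = −d_i/d_o ⇒ d_i = −m·d_o.
1/f = 1/d_o + 1/d_i = 1/d_o − 1/(m·d_o) = (1 − 1/m)/d_o, so d_o = f(1 − 1/m) = (69.60)(1 − 1/(-6.5)) = 80.3 cm.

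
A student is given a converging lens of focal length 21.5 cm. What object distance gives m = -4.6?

26.2 cm

m = −d_i/d_o ⇒ d_i = −m·d_o.
1/f = 1/d_o + 1/d_i = 1/d_o − 1/(m·d_o) = (1 − 1/m)/d_o, so d_o = f(1 − 1/m) = (21.50)(1 − 1/(-4.6)) = 26.2 cm.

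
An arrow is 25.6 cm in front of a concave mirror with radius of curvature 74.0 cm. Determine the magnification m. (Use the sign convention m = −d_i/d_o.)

m = +3.25

f = R/2 = 74.0/2 = 37.00 cm.
1/d_i = 1/f − 1/d_o = 1/(37.00) − 1/(25.6) = -0.01204, so d_i = -83.09 cm.
m = −d_i/d_o = −(-83.09)/(25.6) = +3.25.
The image is virtual, upright and enlarged, behind the mirror.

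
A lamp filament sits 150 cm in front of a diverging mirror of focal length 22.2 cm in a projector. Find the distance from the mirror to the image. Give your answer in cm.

19.3 cm

For a diverging mirror, f = -22.2 cm.
Mirror equation: 1/s_i = 1/f − 1/s_o = 1/(-22.20) − 1/(150) = -0.04505 − 0.006667 = -0.05171, so s_i = -19.3 cm.
The image is virtual, upright and reduced, behind the mirror.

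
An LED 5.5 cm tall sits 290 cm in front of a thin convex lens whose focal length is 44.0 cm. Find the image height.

0.984 cm

1/d_i = 1/f − 1/d_o = 1/(44.00) − 1/(290) = 0.01928, so d_i = 51.87 cm.
m = −d_i/d_o = -0.1789.
|h_i| = |m|·h_o = 0.1789 × 5.5 = 0.984 cm. The image is real, inverted and reduced, on the far side of the lens.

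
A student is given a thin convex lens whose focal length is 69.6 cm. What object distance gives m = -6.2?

m = −d_i/d_o ⇒ d_i = −m·d_o.
1/f = 1/d_o + 1/d_i = 1/d_o − 1/(m·d_o) = (1 − 1/m)/d_o, so d_o = f(1 − 1/m) = (69.60)(1 − 1/(-6.2)) = 80.8 cm.

80.8 cm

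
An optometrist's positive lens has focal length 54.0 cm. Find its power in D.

f = 54.0 cm = 0.540 m.
P = 1/f = 1/(0.540 m) = +1.85 D.

P = +1.85 D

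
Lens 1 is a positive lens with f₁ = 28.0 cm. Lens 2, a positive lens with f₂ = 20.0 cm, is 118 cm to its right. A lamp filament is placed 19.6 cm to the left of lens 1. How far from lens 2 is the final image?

Lens 1: 1/d_i1 = 1/f₁ − 1/d_o1 = 1/(28.0) − 1/(19.6) = -0.01531, so d_i1 = -65.33 cm.
The intermediate image is 65.33 cm to the left of lens 1 (virtual), which is 118 − (-65.33) = 183.3 cm to the left of lens 2, so d_o2 = +183.3 cm.
Lens 2: 1/d_i2 = 1/f₂ − 1/d_o2 = 1/(20.0) − 1/(183.3) = 0.04454, so d_i2 = 22.4 cm.
The final image is real, 22.4 cm to the right of lens 2 (overall magnification ≈ -0.41).

22.4 cm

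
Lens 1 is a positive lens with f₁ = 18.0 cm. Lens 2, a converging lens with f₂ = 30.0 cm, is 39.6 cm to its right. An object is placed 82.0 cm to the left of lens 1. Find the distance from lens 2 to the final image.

36.9 cm

Lens 1: 1/d_i1 = 1/f₁ − 1/d_o1 = 1/(18.0) − 1/(82.0) = 0.04336, so d_i1 = 23.06 cm.
The intermediate image is 23.06 cm to the right of lens 1, which is 39.6 − (23.06) = 16.54 cm to the left of lens 2, so d_o2 = +16.54 cm.
Lens 2: 1/d_i2 = 1/f₂ − 1/d_o2 = 1/(30.0) − 1/(16.54) = -0.02713, so d_i2 = -36.9 cm.
The final image is virtual, 36.9 cm to the left of lens 2 (overall magnification ≈ -0.63).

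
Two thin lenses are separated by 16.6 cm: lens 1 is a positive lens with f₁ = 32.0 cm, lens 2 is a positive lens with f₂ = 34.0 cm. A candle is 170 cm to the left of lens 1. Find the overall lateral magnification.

Lens 1: 1/d_i1 = 1/(32.0) − 1/(170) = 0.02537, so d_i1 = 39.42 cm; m₁ = −d_i1/d_o1 = -0.2319.
d_o2 = 16.6 − (39.42) = -22.82 cm (virtual object).
Lens 2: 1/d_i2 = 1/(34.0) − 1/(-22.82) = 0.07323, so d_i2 = 13.66 cm; m₂ = −d_i2/d_o2 = +0.5984.
m = m₁·m₂ = (-0.2319)(+0.5984) = -0.139.

m = -0.139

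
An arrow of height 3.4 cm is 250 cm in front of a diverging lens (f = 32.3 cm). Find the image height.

For a diverging lens, f = -32.3 cm.
1/d_i = 1/f − 1/d_o = 1/(-32.30) − 1/(250) = -0.03496, so d_i = -28.60 cm.
m = −d_i/d_o = +0.1144.
|h_i| = |m|·h_o = 0.1144 × 3.4 = 0.389 cm. The image is virtual, upright and reduced, on the same side as the object.

0.389 cm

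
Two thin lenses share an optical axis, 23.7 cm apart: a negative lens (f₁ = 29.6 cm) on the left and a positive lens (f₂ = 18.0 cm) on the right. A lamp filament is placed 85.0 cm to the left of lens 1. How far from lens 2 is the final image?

Lens 1 is diverging, so f₁ = −29.6 cm.
Lens 1: 1/d_i1 = 1/f₁ − 1/d_o1 = 1/(-29.6) − 1/(85.0) = -0.04555, so d_i1 = -21.95 cm.
The intermediate image is 21.95 cm to the left of lens 1 (virtual), which is 23.7 − (-21.95) = 45.65 cm to the left of lens 2, so d_o2 = +45.65 cm.
Lens 2: 1/d_i2 = 1/f₂ − 1/d_o2 = 1/(18.0) − 1/(45.65) = 0.03365, so d_i2 = 29.7 cm.
The final image is real, 29.7 cm to the right of lens 2 (overall magnification ≈ -0.17).

29.7 cm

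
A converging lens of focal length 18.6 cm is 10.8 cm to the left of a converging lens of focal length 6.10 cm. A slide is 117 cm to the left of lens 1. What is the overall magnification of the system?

m = -0.0662

Lens 1: 1/d_i1 = 1/(18.6) − 1/(117) = 0.04522, so d_i1 = 22.12 cm; m₁ = −d_i1/d_o1 = -0.1891.
d_o2 = 10.8 − (22.12) = -11.32 cm (virtual object).
Lens 2: 1/d_i2 = 1/(6.10) − 1/(-11.32) = 0.2523, so d_i2 = 3.964 cm; m₂ = −d_i2/d_o2 = +0.3502.
m = m₁·m₂ = (-0.1891)(+0.3502) = -0.0662.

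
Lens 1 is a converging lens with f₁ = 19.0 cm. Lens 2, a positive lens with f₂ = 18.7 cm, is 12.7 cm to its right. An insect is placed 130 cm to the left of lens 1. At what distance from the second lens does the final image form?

6.32 cm

Lens 1: 1/d_i1 = 1/f₁ − 1/d_o1 = 1/(19.0) − 1/(130) = 0.04494, so d_i1 = 22.25 cm.
The intermediate image is 22.25 cm to the right of lens 1, which lies 9.550 cm to the right of lens 2 — a virtual object — so d_o2 = −9.550 cm.
Lens 2: 1/d_i2 = 1/f₂ − 1/d_o2 = 1/(18.7) − 1/(-9.550) = 0.1582, so d_i2 = 6.32 cm.
The final image is real, 6.32 cm to the right of lens 2 (overall magnification ≈ -0.11).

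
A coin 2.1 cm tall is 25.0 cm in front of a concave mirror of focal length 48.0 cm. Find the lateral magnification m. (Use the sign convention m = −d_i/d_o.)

1/d_i = 1/f − 1/d_o = 1/(48.00) − 1/(25.0) = -0.01917, so d_i = -52.17 cm.
m = −d_i/d_o = −(-52.17)/(25.0) = +2.09.
The image is virtual, upright and enlarged, behind the mirror.

m = +2.09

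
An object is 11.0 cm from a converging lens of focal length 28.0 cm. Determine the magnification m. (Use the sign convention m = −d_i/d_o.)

m = +1.65

1/d_i = 1/f − 1/d_o = 1/(28.00) − 1/(11.0) = -0.05519, so d_i = -18.12 cm.
m = −d_i/d_o = −(-18.12)/(11.0) = +1.65.
The image is virtual, upright and enlarged, on the same side as the object.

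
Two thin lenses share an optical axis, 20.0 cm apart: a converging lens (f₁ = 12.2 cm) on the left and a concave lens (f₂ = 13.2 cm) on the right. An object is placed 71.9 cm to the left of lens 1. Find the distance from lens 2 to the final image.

Lens 1: 1/d_i1 = 1/f₁ − 1/d_o1 = 1/(12.2) − 1/(71.9) = 0.06806, so d_i1 = 14.69 cm.
The intermediate image is 14.69 cm to the right of lens 1, which is 20.0 − (14.69) = 5.310 cm to the left of lens 2, so d_o2 = +5.310 cm.
Lens 2 is diverging, so f₂ = −13.2 cm.
Lens 2: 1/d_i2 = 1/f₂ − 1/d_o2 = 1/(-13.2) − 1/(5.310) = -0.2641, so d_i2 = -3.79 cm.
The final image is virtual, 3.79 cm to the left of lens 2 (overall magnification ≈ -0.15).

3.79 cm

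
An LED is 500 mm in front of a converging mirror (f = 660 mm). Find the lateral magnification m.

m = +4.12

1/d_i = 1/f − 1/d_o = 1/(660.0) − 1/(500) = -0.0004848, so d_i = -2062 mm.
m = −d_i/d_o = −(-2062)/(500) = +4.12.
The image is virtual, upright and enlarged, behind the mirror.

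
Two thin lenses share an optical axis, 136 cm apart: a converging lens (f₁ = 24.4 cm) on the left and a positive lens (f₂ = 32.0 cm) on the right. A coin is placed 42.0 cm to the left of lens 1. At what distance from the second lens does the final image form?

54.4 cm

Lens 1: 1/d_i1 = 1/f₁ − 1/d_o1 = 1/(24.4) − 1/(42.0) = 0.01717, so d_i1 = 58.23 cm.
The intermediate image is 58.23 cm to the right of lens 1, which is 136 − (58.23) = 77.77 cm to the left of lens 2, so d_o2 = +77.77 cm.
Lens 2: 1/d_i2 = 1/f₂ − 1/d_o2 = 1/(32.0) − 1/(77.77) = 0.01839, so d_i2 = 54.4 cm.
The final image is real, 54.4 cm to the right of lens 2 (overall magnification ≈ 0.97).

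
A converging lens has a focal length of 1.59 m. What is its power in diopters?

P = +0.629 D

P = 1/f = 1/(1.59 m) = +0.629 D.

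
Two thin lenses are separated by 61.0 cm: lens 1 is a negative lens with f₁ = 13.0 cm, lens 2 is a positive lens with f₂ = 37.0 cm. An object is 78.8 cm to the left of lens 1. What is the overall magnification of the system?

f₁ = −13.0 cm (diverging).
Lens 1: 1/d_i1 = 1/(-13.0) − 1/(78.8) = -0.08961, so d_i1 = -11.16 cm; m₁ = −d_i1/d_o1 = +0.1416.
d_o2 = 61.0 − (-11.16) = 72.16 cm.
Lens 2: 1/d_i2 = 1/(37.0) − 1/(72.16) = 0.01317, so d_i2 = 75.94 cm; m₂ = −d_i2/d_o2 = -1.052.
m = m₁·m₂ = (+0.1416)(-1.052) = -0.149.

m = -0.149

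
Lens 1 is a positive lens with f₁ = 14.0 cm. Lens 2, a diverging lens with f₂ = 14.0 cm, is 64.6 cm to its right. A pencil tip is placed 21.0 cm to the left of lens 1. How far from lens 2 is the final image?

8.64 cm

Lens 1: 1/d_i1 = 1/f₁ − 1/d_o1 = 1/(14.0) − 1/(21.0) = 0.02381, so d_i1 = 42.00 cm.
The intermediate image is 42.00 cm to the right of lens 1, which is 64.6 − (42.00) = 22.60 cm to the left of lens 2, so d_o2 = +22.60 cm.
Lens 2 is diverging, so f₂ = −14.0 cm.
Lens 2: 1/d_i2 = 1/f₂ − 1/d_o2 = 1/(-14.0) − 1/(22.60) = -0.1157, so d_i2 = -8.64 cm.
The final image is virtual, 8.64 cm to the left of lens 2 (overall magnification ≈ -0.77).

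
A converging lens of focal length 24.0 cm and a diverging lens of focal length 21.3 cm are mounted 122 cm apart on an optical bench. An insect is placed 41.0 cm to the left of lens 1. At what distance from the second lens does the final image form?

Lens 1: 1/d_i1 = 1/f₁ − 1/d_o1 = 1/(24.0) − 1/(41.0) = 0.01728, so d_i1 = 57.88 cm.
The intermediate image is 57.88 cm to the right of lens 1, which is 122 − (57.88) = 64.12 cm to the left of lens 2, so d_o2 = +64.12 cm.
Lens 2 is diverging, so f₂ = −21.3 cm.
Lens 2: 1/d_i2 = 1/f₂ − 1/d_o2 = 1/(-21.3) − 1/(64.12) = -0.06254, so d_i2 = -16.0 cm.
The final image is virtual, 16.0 cm to the left of lens 2 (overall magnification ≈ -0.35).

16.0 cm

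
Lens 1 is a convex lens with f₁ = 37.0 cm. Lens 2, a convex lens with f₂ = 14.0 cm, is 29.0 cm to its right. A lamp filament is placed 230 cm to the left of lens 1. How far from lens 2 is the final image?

7.26 cm

Lens 1: 1/d_i1 = 1/f₁ − 1/d_o1 = 1/(37.0) − 1/(230) = 0.02268, so d_i1 = 44.09 cm.
The intermediate image is 44.09 cm to the right of lens 1, which lies 15.09 cm to the right of lens 2 — a virtual object — so d_o2 = −15.09 cm.
Lens 2: 1/d_i2 = 1/f₂ − 1/d_o2 = 1/(14.0) − 1/(-15.09) = 0.1377, so d_i2 = 7.26 cm.
The final image is real, 7.26 cm to the right of lens 2 (overall magnification ≈ -0.092).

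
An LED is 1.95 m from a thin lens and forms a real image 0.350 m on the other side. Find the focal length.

Real image ⇒ d_i = +0.350 m.
1/f = 1/d_o + 1/d_i = 1/(1.95) + 1/(0.350) = 3.370, so f = 0.297 m.
Since f is positive, the thin lens is converging.

f = 0.297 m (converging)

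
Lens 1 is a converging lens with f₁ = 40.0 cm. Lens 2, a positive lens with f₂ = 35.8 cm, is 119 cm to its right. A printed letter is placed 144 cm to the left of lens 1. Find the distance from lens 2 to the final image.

81.9 cm

Lens 1: 1/d_i1 = 1/f₁ − 1/d_o1 = 1/(40.0) − 1/(144) = 0.01806, so d_i1 = 55.38 cm.
The intermediate image is 55.38 cm to the right of lens 1, which is 119 − (55.38) = 63.62 cm to the left of lens 2, so d_o2 = +63.62 cm.
Lens 2: 1/d_i2 = 1/f₂ − 1/d_o2 = 1/(35.8) − 1/(63.62) = 0.01221, so d_i2 = 81.9 cm.
The final image is real, 81.9 cm to the right of lens 2 (overall magnification ≈ 0.50).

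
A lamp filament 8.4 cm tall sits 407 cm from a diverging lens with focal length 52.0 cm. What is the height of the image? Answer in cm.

For a diverging lens, f = -52.0 cm.
1/d_i = 1/f − 1/d_o = 1/(-52.00) − 1/(407) = -0.02169, so d_i = -46.11 cm.
m = −d_i/d_o = +0.1133.
|h_i| = |m|·h_o = 0.1133 × 8.4 = 0.952 cm. The image is virtual, upright and reduced, on the same side as the object.

0.952 cm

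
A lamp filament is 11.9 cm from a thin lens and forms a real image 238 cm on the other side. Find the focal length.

f = 11.3 cm (converging)

Real image ⇒ d_i = +238 cm.
1/f = 1/d_o + 1/d_i = 1/(11.9) + 1/(238) = 0.08824, so f = 11.3 cm.
Since f is positive, the thin lens is converging.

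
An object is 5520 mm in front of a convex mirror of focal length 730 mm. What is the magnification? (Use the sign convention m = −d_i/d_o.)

m = +0.117

For a convex mirror, f = -730 mm.
1/d_i = 1/f − 1/d_o = 1/(-730.0) − 1/(5520) = -0.001551, so d_i = -644.7 mm.
m = −d_i/d_o = −(-644.7)/(5520) = +0.117.
The image is virtual, upright and reduced, behind the mirror.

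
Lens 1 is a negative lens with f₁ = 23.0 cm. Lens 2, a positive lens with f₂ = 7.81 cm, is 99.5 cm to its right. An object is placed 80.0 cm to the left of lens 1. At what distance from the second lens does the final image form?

8.37 cm

Lens 1 is diverging, so f₁ = −23.0 cm.
Lens 1: 1/d_i1 = 1/f₁ − 1/d_o1 = 1/(-23.0) − 1/(80.0) = -0.05598, so d_i1 = -17.86 cm.
The intermediate image is 17.86 cm to the left of lens 1 (virtual), which is 99.5 − (-17.86) = 117.4 cm to the left of lens 2, so d_o2 = +117.4 cm.
Lens 2: 1/d_i2 = 1/f₂ − 1/d_o2 = 1/(7.81) − 1/(117.4) = 0.1195, so d_i2 = 8.37 cm.
The final image is real, 8.37 cm to the right of lens 2 (overall magnification ≈ -0.016).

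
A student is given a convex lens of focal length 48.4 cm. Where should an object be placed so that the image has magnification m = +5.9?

40.2 cm

m = −d_i/d_o ⇒ d_i = −m·d_o.
1/f = 1/d_o + 1/d_i = 1/d_o − 1/(m·d_o) = (1 − 1/m)/d_o, so d_o = f(1 − 1/m) = (48.40)(1 − 1/(+5.9)) = 40.2 cm.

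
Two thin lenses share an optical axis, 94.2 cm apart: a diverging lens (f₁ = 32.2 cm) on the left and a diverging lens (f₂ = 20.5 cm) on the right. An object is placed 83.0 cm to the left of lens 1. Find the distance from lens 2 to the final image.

Lens 1 is diverging, so f₁ = −32.2 cm.
Lens 1: 1/d_i1 = 1/f₁ − 1/d_o1 = 1/(-32.2) − 1/(83.0) = -0.04310, so d_i1 = -23.20 cm.
The intermediate image is 23.20 cm to the left of lens 1 (virtual), which is 94.2 − (-23.20) = 117.4 cm to the left of lens 2, so d_o2 = +117.4 cm.
Lens 2 is diverging, so f₂ = −20.5 cm.
Lens 2: 1/d_i2 = 1/f₂ − 1/d_o2 = 1/(-20.5) − 1/(117.4) = -0.05730, so d_i2 = -17.5 cm.
The final image is virtual, 17.5 cm to the left of lens 2 (overall magnification ≈ 0.042).

17.5 cm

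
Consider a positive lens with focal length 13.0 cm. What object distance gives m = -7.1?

m = −d_i/d_o ⇒ d_i = −m·d_o.
1/f = 1/d_o + 1/d_i = 1/d_o − 1/(m·d_o) = (1 − 1/m)/d_o, so d_o = f(1 − 1/m) = (13.00)(1 − 1/(-7.1)) = 14.8 cm.

14.8 cm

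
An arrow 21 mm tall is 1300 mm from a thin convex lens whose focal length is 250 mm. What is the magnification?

m = -0.238

1/d_i = 1/f − 1/d_o = 1/(250.0) − 1/(1300) = 0.003231, so d_i = 309.5 mm.
m = −d_i/d_o = −(309.5)/(1300) = -0.238.
The image is real, inverted and reduced, on the far side of the lens.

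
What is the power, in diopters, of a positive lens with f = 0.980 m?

P = 1/f = 1/(0.980 m) = +1.02 D.

P = +1.02 D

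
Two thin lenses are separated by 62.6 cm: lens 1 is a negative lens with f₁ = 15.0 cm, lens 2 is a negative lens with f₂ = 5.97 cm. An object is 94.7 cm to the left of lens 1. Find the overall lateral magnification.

f₁ = −15.0 cm (diverging).
Lens 1: 1/d_i1 = 1/(-15.0) − 1/(94.7) = -0.07723, so d_i1 = -12.95 cm; m₁ = −d_i1/d_o1 = +0.1367.
d_o2 = 62.6 − (-12.95) = 75.55 cm.
f₂ = −5.97 cm (diverging).
Lens 2: 1/d_i2 = 1/(-5.97) − 1/(75.55) = -0.1807, so d_i2 = -5.533 cm; m₂ = −d_i2/d_o2 = +0.07323.
m = m₁·m₂ = (+0.1367)(+0.07323) = +0.0100.

m = +0.0100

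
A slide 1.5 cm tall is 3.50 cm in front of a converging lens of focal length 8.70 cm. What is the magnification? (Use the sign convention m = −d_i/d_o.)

1/d_i = 1/f − 1/d_o = 1/(8.700) − 1/(3.50) = -0.1708, so d_i = -5.856 cm.
m = −d_i/d_o = −(-5.856)/(3.50) = +1.67.
The image is virtual, upright and enlarged, on the same side as the object.

m = +1.67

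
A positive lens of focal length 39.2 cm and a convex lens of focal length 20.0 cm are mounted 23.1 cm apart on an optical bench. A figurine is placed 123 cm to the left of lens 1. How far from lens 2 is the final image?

Lens 1: 1/d_i1 = 1/f₁ − 1/d_o1 = 1/(39.2) − 1/(123) = 0.01738, so d_i1 = 57.54 cm.
The intermediate image is 57.54 cm to the right of lens 1, which lies 34.44 cm to the right of lens 2 — a virtual object — so d_o2 = −34.44 cm.
Lens 2: 1/d_i2 = 1/f₂ − 1/d_o2 = 1/(20.0) − 1/(-34.44) = 0.07904, so d_i2 = 12.7 cm.
The final image is real, 12.7 cm to the right of lens 2 (overall magnification ≈ -0.17).

12.7 cm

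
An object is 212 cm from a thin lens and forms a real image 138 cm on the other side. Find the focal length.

Real image ⇒ d_i = +138 cm.
1/f = 1/d_o + 1/d_i = 1/(212) + 1/(138) = 0.01196, so f = 83.6 cm.
Since f is positive, the thin lens is converging.

f = 83.6 cm (converging)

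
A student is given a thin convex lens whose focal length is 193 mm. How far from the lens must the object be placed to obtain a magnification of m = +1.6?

m = −d_i/d_o ⇒ d_i = −m·d_o.
1/f = 1/d_o + 1/d_i = 1/d_o − 1/(m·d_o) = (1 − 1/m)/d_o, so d_o = f(1 − 1/m) = (193.0)(1 − 1/(+1.6)) = 72.4 mm.

72.4 mm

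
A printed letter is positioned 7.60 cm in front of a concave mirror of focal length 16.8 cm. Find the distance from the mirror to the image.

Mirror equation: 1/v = 1/f − 1/u = 1/(16.80) − 1/(7.60) = 0.05952 − 0.1316 = -0.07206, so v = -13.9 cm.
The image is virtual, upright and enlarged, behind the mirror.

13.9 cm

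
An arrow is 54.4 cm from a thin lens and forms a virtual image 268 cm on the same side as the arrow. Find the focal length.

Virtual image ⇒ d_i = −268 cm.
1/f = 1/d_o + 1/d_i = 1/(54.4) + 1/(-268) = 0.01465, so f = 68.3 cm.
Since f is positive, the thin lens is converging.

f = 68.3 cm (converging)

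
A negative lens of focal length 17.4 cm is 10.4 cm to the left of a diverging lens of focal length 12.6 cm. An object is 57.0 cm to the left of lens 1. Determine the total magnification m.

m = +0.0811

f₁ = −17.4 cm (diverging).
Lens 1: 1/d_i1 = 1/(-17.4) − 1/(57.0) = -0.07502, so d_i1 = -13.33 cm; m₁ = −d_i1/d_o1 = +0.2339.
d_o2 = 10.4 − (-13.33) = 23.73 cm.
f₂ = −12.6 cm (diverging).
Lens 2: 1/d_i2 = 1/(-12.6) − 1/(23.73) = -0.1215, so d_i2 = -8.230 cm; m₂ = −d_i2/d_o2 = +0.3468.
m = m₁·m₂ = (+0.2339)(+0.3468) = +0.0811.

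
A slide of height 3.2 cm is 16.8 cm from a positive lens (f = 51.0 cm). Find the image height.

1/d_i = 1/f − 1/d_o = 1/(51.00) − 1/(16.8) = -0.03992, so d_i = -25.05 cm.
m = −d_i/d_o = +1.491.
|h_i| = |m|·h_o = 1.491 × 3.2 = 4.77 cm. The image is virtual, upright and enlarged, on the same side as the object.

4.77 cm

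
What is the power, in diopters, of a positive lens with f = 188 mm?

f = 18.8 cm = 0.188 m.
P = 1/f = 1/(0.188 m) = +5.32 D.

P = +5.32 D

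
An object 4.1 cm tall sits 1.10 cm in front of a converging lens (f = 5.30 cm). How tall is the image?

1/d_i = 1/f − 1/d_o = 1/(5.300) − 1/(1.10) = -0.7204, so d_i = -1.388 cm.
m = −d_i/d_o = +1.262.
|h_i| = |m|·h_o = 1.262 × 4.1 = 5.17 cm. The image is virtual, upright and enlarged, on the same side as the object.

5.17 cm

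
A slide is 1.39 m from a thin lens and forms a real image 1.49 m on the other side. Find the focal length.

f = 0.719 m (converging)

Real image ⇒ d_i = +1.49 m.
1/f = 1/d_o + 1/d_i = 1/(1.39) + 1/(1.49) = 1.391, so f = 0.719 m.
Since f is positive, the thin lens is converging.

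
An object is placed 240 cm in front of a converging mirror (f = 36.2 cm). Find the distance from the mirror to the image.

42.6 cm

Mirror equation: 1/q = 1/f − 1/p = 1/(36.20) − 1/(240) = 0.02762 − 0.004167 = 0.02346, so q = 42.6 cm.
The image is real, inverted and reduced, in front of the mirror.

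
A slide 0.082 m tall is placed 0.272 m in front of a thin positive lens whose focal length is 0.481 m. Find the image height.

0.189 m

1/d_i = 1/f − 1/d_o = 1/(0.4810) − 1/(0.272) = -1.597, so d_i = -0.6260 m.
m = −d_i/d_o = +2.301.
|h_i| = |m|·h_o = 2.301 × 0.082 = 0.189 m. The image is virtual, upright and enlarged, on the same side as the object.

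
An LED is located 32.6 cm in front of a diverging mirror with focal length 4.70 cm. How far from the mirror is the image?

For a diverging mirror, f = -4.70 cm.
Mirror equation: 1/v = 1/f − 1/u = 1/(-4.700) − 1/(32.6) = -0.2128 − 0.03067 = -0.2434, so v = -4.11 cm.
The image is virtual, upright and reduced, behind the mirror.

4.11 cm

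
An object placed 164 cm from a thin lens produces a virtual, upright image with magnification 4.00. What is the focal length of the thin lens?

m = −d_i/d_o ⇒ d_i = −m·d_o = −(+4.00)·(164) = -656.0 cm.
1/f = 1/d_o + 1/d_i = 1/(164) + 1/(-656.0) = 0.004573, so f = 219 cm.
Since f is positive, the thin lens is converging.

f = 219 cm (converging)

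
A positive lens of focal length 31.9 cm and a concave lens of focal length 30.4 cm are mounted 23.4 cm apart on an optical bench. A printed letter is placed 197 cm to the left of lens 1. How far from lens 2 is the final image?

Lens 1: 1/d_i1 = 1/f₁ − 1/d_o1 = 1/(31.9) − 1/(197) = 0.02627, so d_i1 = 38.06 cm.
The intermediate image is 38.06 cm to the right of lens 1, which lies 14.66 cm to the right of lens 2 — a virtual object — so d_o2 = −14.66 cm.
Lens 2 is diverging, so f₂ = −30.4 cm.
Lens 2: 1/d_i2 = 1/f₂ − 1/d_o2 = 1/(-30.4) − 1/(-14.66) = 0.03532, so d_i2 = 28.3 cm.
The final image is real, 28.3 cm to the right of lens 2 (overall magnification ≈ -0.37).

28.3 cm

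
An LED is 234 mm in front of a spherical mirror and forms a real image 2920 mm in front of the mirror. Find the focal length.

Real image ⇒ d_i = +2920 mm.
1/f = 1/d_o + 1/d_i = 1/(234) + 1/(2920) = 0.004616, so f = 217 mm.
Since f is positive, the spherical mirror is concave.

f = 217 mm (concave)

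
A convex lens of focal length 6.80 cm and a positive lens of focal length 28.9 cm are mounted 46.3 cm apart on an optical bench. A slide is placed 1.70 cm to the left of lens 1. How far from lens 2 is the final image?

Lens 1: 1/d_i1 = 1/f₁ − 1/d_o1 = 1/(6.80) − 1/(1.70) = -0.4412, so d_i1 = -2.267 cm.
The intermediate image is 2.267 cm to the left of lens 1 (virtual), which is 46.3 − (-2.267) = 48.57 cm to the left of lens 2, so d_o2 = +48.57 cm.
Lens 2: 1/d_i2 = 1/f₂ − 1/d_o2 = 1/(28.9) − 1/(48.57) = 0.01401, so d_i2 = 71.4 cm.
The final image is real, 71.4 cm to the right of lens 2 (overall magnification ≈ -2.0).

71.4 cm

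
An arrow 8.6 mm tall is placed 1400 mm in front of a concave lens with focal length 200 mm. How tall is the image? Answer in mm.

For a concave lens, f = -200 mm.
1/d_i = 1/f − 1/d_o = 1/(-200.0) − 1/(1400) = -0.005714, so d_i = -175.0 mm.
m = −d_i/d_o = +0.1250.
|h_i| = |m|·h_o = 0.1250 × 8.6 = 1.07 mm. The image is virtual, upright and reduced, on the same side as the object.

1.07 mm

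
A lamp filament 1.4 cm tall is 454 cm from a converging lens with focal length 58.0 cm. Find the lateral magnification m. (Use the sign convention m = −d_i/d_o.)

1/d_i = 1/f − 1/d_o = 1/(58.00) − 1/(454) = 0.01504, so d_i = 66.49 cm.
m = −d_i/d_o = −(66.49)/(454) = -0.146.
The image is real, inverted and reduced, on the far side of the lens.

m = -0.146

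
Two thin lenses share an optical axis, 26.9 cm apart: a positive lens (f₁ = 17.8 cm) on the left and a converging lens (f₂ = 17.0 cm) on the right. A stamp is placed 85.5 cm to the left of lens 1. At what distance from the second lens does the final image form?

5.97 cm

Lens 1: 1/d_i1 = 1/f₁ − 1/d_o1 = 1/(17.8) − 1/(85.5) = 0.04448, so d_i1 = 22.48 cm.
The intermediate image is 22.48 cm to the right of lens 1, which is 26.9 − (22.48) = 4.420 cm to the left of lens 2, so d_o2 = +4.420 cm.
Lens 2: 1/d_i2 = 1/f₂ − 1/d_o2 = 1/(17.0) − 1/(4.420) = -0.1674, so d_i2 = -5.97 cm.
The final image is virtual, 5.97 cm to the left of lens 2 (overall magnification ≈ -0.36).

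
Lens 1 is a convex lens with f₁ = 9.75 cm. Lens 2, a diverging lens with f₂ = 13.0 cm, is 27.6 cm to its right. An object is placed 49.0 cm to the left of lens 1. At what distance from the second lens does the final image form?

Lens 1: 1/d_i1 = 1/f₁ − 1/d_o1 = 1/(9.75) − 1/(49.0) = 0.08216, so d_i1 = 12.17 cm.
The intermediate image is 12.17 cm to the right of lens 1, which is 27.6 − (12.17) = 15.43 cm to the left of lens 2, so d_o2 = +15.43 cm.
Lens 2 is diverging, so f₂ = −13.0 cm.
Lens 2: 1/d_i2 = 1/f₂ − 1/d_o2 = 1/(-13.0) − 1/(15.43) = -0.1417, so d_i2 = -7.06 cm.
The final image is virtual, 7.06 cm to the left of lens 2 (overall magnification ≈ -0.11).

7.06 cm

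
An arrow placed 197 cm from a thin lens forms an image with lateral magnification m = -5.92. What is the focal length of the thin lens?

f = 169 cm (converging)

m = −d_i/d_o ⇒ d_i = −m·d_o = −(-5.92)·(197) = 1166 cm.
1/f = 1/d_o + 1/d_i = 1/(197) + 1/(1166) = 0.005934, so f = 169 cm.
Since f is positive, the thin lens is converging.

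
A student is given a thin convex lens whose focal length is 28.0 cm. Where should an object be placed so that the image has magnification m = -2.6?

m = −d_i/d_o ⇒ d_i = −m·d_o.
1/f = 1/d_o + 1/d_i = 1/d_o − 1/(m·d_o) = (1 − 1/m)/d_o, so d_o = f(1 − 1/m) = (28.00)(1 − 1/(-2.6)) = 38.8 cm.

38.8 cm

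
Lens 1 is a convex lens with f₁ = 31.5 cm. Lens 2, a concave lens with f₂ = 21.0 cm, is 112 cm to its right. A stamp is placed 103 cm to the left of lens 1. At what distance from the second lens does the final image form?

16.0 cm

Lens 1: 1/d_i1 = 1/f₁ − 1/d_o1 = 1/(31.5) − 1/(103) = 0.02204, so d_i1 = 45.38 cm.
The intermediate image is 45.38 cm to the right of lens 1, which is 112 − (45.38) = 66.62 cm to the left of lens 2, so d_o2 = +66.62 cm.
Lens 2 is diverging, so f₂ = −21.0 cm.
Lens 2: 1/d_i2 = 1/f₂ − 1/d_o2 = 1/(-21.0) − 1/(66.62) = -0.06263, so d_i2 = -16.0 cm.
The final image is virtual, 16.0 cm to the left of lens 2 (overall magnification ≈ -0.11).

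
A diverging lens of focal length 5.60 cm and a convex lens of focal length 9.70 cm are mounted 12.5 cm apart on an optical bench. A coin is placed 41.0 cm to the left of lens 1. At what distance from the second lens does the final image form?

Lens 1 is diverging, so f₁ = −5.60 cm.
Lens 1: 1/d_i1 = 1/f₁ − 1/d_o1 = 1/(-5.60) − 1/(41.0) = -0.2030, so d_i1 = -4.927 cm.
The intermediate image is 4.927 cm to the left of lens 1 (virtual), which is 12.5 − (-4.927) = 17.43 cm to the left of lens 2, so d_o2 = +17.43 cm.
Lens 2: 1/d_i2 = 1/f₂ − 1/d_o2 = 1/(9.70) − 1/(17.43) = 0.04572, so d_i2 = 21.9 cm.
The final image is real, 21.9 cm to the right of lens 2 (overall magnification ≈ -0.15).

21.9 cm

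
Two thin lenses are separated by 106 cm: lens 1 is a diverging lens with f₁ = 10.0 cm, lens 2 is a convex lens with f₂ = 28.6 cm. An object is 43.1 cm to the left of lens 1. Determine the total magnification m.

m = -0.0630

f₁ = −10.0 cm (diverging).
Lens 1: 1/d_i1 = 1/(-10.0) − 1/(43.1) = -0.1232, so d_i1 = -8.117 cm; m₁ = −d_i1/d_o1 = +0.1883.
d_o2 = 106 − (-8.117) = 114.1 cm.
Lens 2: 1/d_i2 = 1/(28.6) − 1/(114.1) = 0.02620, so d_i2 = 38.17 cm; m₂ = −d_i2/d_o2 = -0.3345.
m = m₁·m₂ = (+0.1883)(-0.3345) = -0.0630.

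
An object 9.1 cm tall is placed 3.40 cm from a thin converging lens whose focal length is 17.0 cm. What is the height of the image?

1/d_i = 1/f − 1/d_o = 1/(17.00) − 1/(3.40) = -0.2353, so d_i = -4.250 cm.
m = −d_i/d_o = +1.250.
|h_i| = |m|·h_o = 1.250 × 9.1 = 11.4 cm. The image is virtual, upright and enlarged, on the same side as the object.

11.4 cm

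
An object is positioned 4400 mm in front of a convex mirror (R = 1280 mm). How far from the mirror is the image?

f = R/2 = 1280/2 = 640.0 mm; for a convex mirror, f = -640.0 mm.
Mirror equation: 1/s_i = 1/f − 1/s_o = 1/(-640.0) − 1/(4400) = -0.001563 − 0.0002273 = -0.001790, so s_i = -559 mm.
The image is virtual, upright and reduced, behind the mirror.

559 mm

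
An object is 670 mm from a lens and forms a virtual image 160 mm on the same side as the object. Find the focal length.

Virtual image ⇒ d_i = −160 mm.
1/f = 1/d_o + 1/d_i = 1/(670) + 1/(-160) = -0.004757, so f = -210 mm.
Since f is negative, the lens is diverging.

f = -210 mm (diverging)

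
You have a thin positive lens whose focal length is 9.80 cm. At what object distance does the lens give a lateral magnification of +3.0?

m = −d_i/d_o ⇒ d_i = −m·d_o.
1/f = 1/d_o + 1/d_i = 1/d_o − 1/(m·d_o) = (1 − 1/m)/d_o, so d_o = f(1 − 1/m) = (9.800)(1 − 1/(+3.0)) = 6.53 cm.

6.53 cm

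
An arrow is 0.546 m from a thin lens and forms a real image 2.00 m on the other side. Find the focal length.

Real image ⇒ d_i = +2.00 m.
1/f = 1/d_o + 1/d_i = 1/(0.546) + 1/(2.00) = 2.332, so f = 0.429 m.
Since f is positive, the thin lens is converging.

f = 0.429 m (converging)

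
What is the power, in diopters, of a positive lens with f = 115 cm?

P = +0.870 D

f = 115 cm = 1.15 m.
P = 1/f = 1/(1.15 m) = +0.870 D.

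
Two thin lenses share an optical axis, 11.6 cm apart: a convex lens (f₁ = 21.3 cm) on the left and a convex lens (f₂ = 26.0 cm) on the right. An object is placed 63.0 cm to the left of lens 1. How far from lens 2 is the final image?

11.5 cm

Lens 1: 1/d_i1 = 1/f₁ − 1/d_o1 = 1/(21.3) − 1/(63.0) = 0.03108, so d_i1 = 32.18 cm.
The intermediate image is 32.18 cm to the right of lens 1, which lies 20.58 cm to the right of lens 2 — a virtual object — so d_o2 = −20.58 cm.
Lens 2: 1/d_i2 = 1/f₂ − 1/d_o2 = 1/(26.0) − 1/(-20.58) = 0.08705, so d_i2 = 11.5 cm.
The final image is real, 11.5 cm to the right of lens 2 (overall magnification ≈ -0.29).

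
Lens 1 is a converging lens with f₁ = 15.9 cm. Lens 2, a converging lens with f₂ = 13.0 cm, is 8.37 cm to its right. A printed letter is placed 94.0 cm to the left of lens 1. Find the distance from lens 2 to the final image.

Lens 1: 1/d_i1 = 1/f₁ − 1/d_o1 = 1/(15.9) − 1/(94.0) = 0.05225, so d_i1 = 19.14 cm.
The intermediate image is 19.14 cm to the right of lens 1, which lies 10.77 cm to the right of lens 2 — a virtual object — so d_o2 = −10.77 cm.
Lens 2: 1/d_i2 = 1/f₂ − 1/d_o2 = 1/(13.0) − 1/(-10.77) = 0.1698, so d_i2 = 5.89 cm.
The final image is real, 5.89 cm to the right of lens 2 (overall magnification ≈ -0.11).

5.89 cm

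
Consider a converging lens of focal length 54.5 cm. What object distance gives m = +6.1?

45.6 cm

m = −d_i/d_o ⇒ d_i = −m·d_o.
1/f = 1/d_o + 1/d_i = 1/d_o − 1/(m·d_o) = (1 − 1/m)/d_o, so d_o = f(1 − 1/m) = (54.50)(1 − 1/(+6.1)) = 45.6 cm.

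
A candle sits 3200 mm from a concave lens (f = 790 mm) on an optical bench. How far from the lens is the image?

For a concave lens, f = -790 mm.
Lens equation: 1/s_i = 1/f − 1/s_o = 1/(-790.0) − 1/(3200) = -0.001266 − 0.0003125 = -0.001578, so s_i = -634 mm.
The image is virtual, upright and reduced, on the same side as the object.

634 mm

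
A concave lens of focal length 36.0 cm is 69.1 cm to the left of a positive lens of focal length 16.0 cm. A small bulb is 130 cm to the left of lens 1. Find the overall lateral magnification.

f₁ = −36.0 cm (diverging).
Lens 1: 1/d_i1 = 1/(-36.0) − 1/(130) = -0.03547, so d_i1 = -28.19 cm; m₁ = −d_i1/d_o1 = +0.2168.
d_o2 = 69.1 − (-28.19) = 97.29 cm.
Lens 2: 1/d_i2 = 1/(16.0) − 1/(97.29) = 0.05222, so d_i2 = 19.15 cm; m₂ = −d_i2/d_o2 = -0.1968.
m = m₁·m₂ = (+0.2168)(-0.1968) = -0.0427.

m = -0.0427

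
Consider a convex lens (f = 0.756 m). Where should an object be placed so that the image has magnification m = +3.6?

0.546 m

m = −d_i/d_o ⇒ d_i = −m·d_o.
1/f = 1/d_o + 1/d_i = 1/d_o − 1/(m·d_o) = (1 − 1/m)/d_o, so d_o = f(1 − 1/m) = (0.7560)(1 − 1/(+3.6)) = 0.546 m.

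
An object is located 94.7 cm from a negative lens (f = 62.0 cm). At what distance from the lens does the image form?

37.5 cm

For a negative lens, f = -62.0 cm.
Lens equation: 1/s_i = 1/f − 1/s_o = 1/(-62.00) − 1/(94.7) = -0.01613 − 0.01056 = -0.02669, so s_i = -37.5 cm.
The image is virtual, upright and reduced, on the same side as the object.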